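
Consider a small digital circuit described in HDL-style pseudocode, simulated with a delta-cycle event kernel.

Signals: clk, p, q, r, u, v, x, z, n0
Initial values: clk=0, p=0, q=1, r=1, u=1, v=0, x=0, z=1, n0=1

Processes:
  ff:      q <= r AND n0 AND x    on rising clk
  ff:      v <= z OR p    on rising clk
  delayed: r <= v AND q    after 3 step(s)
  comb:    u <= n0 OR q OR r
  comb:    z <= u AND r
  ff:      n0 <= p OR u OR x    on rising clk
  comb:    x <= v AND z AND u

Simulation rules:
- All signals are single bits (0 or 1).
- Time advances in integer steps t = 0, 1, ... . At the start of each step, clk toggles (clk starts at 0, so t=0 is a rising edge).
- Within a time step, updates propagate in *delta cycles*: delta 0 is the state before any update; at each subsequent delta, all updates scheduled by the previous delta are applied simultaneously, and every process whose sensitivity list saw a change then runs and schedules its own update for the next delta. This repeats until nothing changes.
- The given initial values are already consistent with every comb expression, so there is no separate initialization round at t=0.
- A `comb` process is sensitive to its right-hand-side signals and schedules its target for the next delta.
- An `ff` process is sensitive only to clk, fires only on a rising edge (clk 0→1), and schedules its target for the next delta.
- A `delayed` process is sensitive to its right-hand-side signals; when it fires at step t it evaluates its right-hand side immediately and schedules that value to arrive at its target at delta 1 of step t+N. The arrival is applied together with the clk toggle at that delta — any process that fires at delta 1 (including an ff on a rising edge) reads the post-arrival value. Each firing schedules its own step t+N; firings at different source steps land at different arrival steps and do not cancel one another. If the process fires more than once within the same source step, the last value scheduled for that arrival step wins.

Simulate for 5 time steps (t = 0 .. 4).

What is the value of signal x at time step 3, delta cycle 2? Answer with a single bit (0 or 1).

1

t0.Δ0 q=1 clk=0 v=0 p=0 z=1 x=0 u=1 n0=1 r=1
t0.Δ1 q=1 clk=1 v=0 p=0 z=1 x=0 u=1 n0=1 r=1
t0.Δ2 q=0 clk=1 v=1 p=0 z=1 x=0 u=1 n0=1 r=1
t0.Δ3 q=0 clk=1 v=1 p=0 z=1 x=1 u=1 n0=1 r=1
t1.Δ0 q=0 clk=1 v=1 p=0 z=1 x=1 u=1 n0=1 r=1
t1.Δ1 q=0 clk=0 v=1 p=0 z=1 x=1 u=1 n0=1 r=1
t2.Δ0 q=0 clk=0 v=1 p=0 z=1 x=1 u=1 n0=1 r=1
t2.Δ1 q=0 clk=1 v=1 p=0 z=1 x=1 u=1 n0=1 r=1
t2.Δ2 q=1 clk=1 v=1 p=0 z=1 x=1 u=1 n0=1 r=1
t3.Δ0 q=1 clk=1 v=1 p=0 z=1 x=1 u=1 n0=1 r=1
t3.Δ1 q=1 clk=0 v=1 p=0 z=1 x=1 u=1 n0=1 r=0
t3.Δ2 q=1 clk=0 v=1 p=0 z=0 x=1 u=1 n0=1 r=0
t3.Δ3 q=1 clk=0 v=1 p=0 z=0 x=0 u=1 n0=1 r=0
t4.Δ0 q=1 clk=0 v=1 p=0 z=0 x=0 u=1 n0=1 r=0
t4.Δ1 q=1 clk=1 v=1 p=0 z=0 x=0 u=1 n0=1 r=0
t4.Δ2 q=0 clk=1 v=0 p=0 z=0 x=0 u=1 n0=1 r=0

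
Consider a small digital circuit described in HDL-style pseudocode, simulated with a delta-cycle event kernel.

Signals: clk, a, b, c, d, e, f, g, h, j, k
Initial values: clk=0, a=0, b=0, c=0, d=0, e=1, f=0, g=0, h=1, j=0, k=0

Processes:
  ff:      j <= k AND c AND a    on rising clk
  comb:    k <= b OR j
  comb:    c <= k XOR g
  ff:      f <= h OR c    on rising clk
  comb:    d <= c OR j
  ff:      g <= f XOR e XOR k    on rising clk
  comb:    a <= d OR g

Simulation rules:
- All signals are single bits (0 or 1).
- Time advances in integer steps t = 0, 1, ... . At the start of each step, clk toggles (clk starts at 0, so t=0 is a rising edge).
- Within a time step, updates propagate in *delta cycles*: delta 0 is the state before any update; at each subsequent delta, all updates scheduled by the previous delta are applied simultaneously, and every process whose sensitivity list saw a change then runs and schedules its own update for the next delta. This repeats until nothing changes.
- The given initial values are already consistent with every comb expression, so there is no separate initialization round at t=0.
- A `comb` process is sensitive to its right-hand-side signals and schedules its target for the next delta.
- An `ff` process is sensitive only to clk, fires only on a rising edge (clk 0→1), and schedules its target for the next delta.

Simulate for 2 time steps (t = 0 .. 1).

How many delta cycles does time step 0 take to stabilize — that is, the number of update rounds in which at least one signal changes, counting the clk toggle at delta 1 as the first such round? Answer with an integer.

t0.Δ0 f=0 clk=0 e=1 g=0 j=0 a=0 h=1 b=0 k=0 c=0 d=0
t0.Δ1 f=0 clk=1 e=1 g=0 j=0 a=0 h=1 b=0 k=0 c=0 d=0
t0.Δ2 f=1 clk=1 e=1 g=1 j=0 a=0 h=1 b=0 k=0 c=0 d=0
t0.Δ3 f=1 clk=1 e=1 g=1 j=0 a=1 h=1 b=0 k=0 c=1 d=0
t0.Δ4 f=1 clk=1 e=1 g=1 j=0 a=1 h=1 b=0 k=0 c=1 d=1
t1.Δ0 f=1 clk=1 e=1 g=1 j=0 a=1 h=1 b=0 k=0 c=1 d=1
t1.Δ1 f=1 clk=0 e=1 g=1 j=0 a=1 h=1 b=0 k=0 c=1 d=1

4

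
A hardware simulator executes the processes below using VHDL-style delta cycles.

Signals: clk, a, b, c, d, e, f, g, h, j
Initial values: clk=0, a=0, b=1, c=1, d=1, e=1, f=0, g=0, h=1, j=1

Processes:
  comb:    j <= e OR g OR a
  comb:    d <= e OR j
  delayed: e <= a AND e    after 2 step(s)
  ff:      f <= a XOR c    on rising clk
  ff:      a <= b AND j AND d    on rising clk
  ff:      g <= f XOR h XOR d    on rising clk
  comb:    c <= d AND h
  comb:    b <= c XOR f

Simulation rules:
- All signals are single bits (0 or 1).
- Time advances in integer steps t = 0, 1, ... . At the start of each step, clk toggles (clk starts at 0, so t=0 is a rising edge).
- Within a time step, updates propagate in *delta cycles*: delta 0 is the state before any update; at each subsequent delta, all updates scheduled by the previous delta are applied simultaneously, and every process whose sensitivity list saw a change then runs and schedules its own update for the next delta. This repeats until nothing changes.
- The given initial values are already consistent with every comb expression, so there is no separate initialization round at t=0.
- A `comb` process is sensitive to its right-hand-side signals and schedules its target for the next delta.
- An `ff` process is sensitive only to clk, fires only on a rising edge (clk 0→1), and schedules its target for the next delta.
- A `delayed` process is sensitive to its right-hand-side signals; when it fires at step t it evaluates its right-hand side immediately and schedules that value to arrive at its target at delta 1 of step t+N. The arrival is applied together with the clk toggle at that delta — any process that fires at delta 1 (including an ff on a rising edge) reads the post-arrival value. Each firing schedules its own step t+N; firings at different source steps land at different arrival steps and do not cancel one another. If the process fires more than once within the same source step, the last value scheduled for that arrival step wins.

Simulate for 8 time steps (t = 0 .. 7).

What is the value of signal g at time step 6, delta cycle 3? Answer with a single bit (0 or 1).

1

t0.Δ0 f=0 a=0 d=1 b=1 j=1 e=1 clk=0 c=1 g=0 h=1
t0.Δ1 f=0 a=0 d=1 b=1 j=1 e=1 clk=1 c=1 g=0 h=1
t0.Δ2 f=1 a=1 d=1 b=1 j=1 e=1 clk=1 c=1 g=0 h=1
t0.Δ3 f=1 a=1 d=1 b=0 j=1 e=1 clk=1 c=1 g=0 h=1
t1.Δ0 f=1 a=1 d=1 b=0 j=1 e=1 clk=1 c=1 g=0 h=1
t1.Δ1 f=1 a=1 d=1 b=0 j=1 e=1 clk=0 c=1 g=0 h=1
t2.Δ0 f=1 a=1 d=1 b=0 j=1 e=1 clk=0 c=1 g=0 h=1
t2.Δ1 f=1 a=1 d=1 b=0 j=1 e=1 clk=1 c=1 g=0 h=1
t2.Δ2 f=0 a=0 d=1 b=0 j=1 e=1 clk=1 c=1 g=1 h=1
t2.Δ3 f=0 a=0 d=1 b=1 j=1 e=1 clk=1 c=1 g=1 h=1
t3.Δ0 f=0 a=0 d=1 b=1 j=1 e=1 clk=1 c=1 g=1 h=1
t3.Δ1 f=0 a=0 d=1 b=1 j=1 e=1 clk=0 c=1 g=1 h=1
t4.Δ0 f=0 a=0 d=1 b=1 j=1 e=1 clk=0 c=1 g=1 h=1
t4.Δ1 f=0 a=0 d=1 b=1 j=1 e=0 clk=1 c=1 g=1 h=1
t4.Δ2 f=1 a=1 d=1 b=1 j=1 e=0 clk=1 c=1 g=0 h=1
t4.Δ3 f=1 a=1 d=1 b=0 j=1 e=0 clk=1 c=1 g=0 h=1
t5.Δ0 f=1 a=1 d=1 b=0 j=1 e=0 clk=1 c=1 g=0 h=1
t5.Δ1 f=1 a=1 d=1 b=0 j=1 e=0 clk=0 c=1 g=0 h=1
t6.Δ0 f=1 a=1 d=1 b=0 j=1 e=0 clk=0 c=1 g=0 h=1
t6.Δ1 f=1 a=1 d=1 b=0 j=1 e=0 clk=1 c=1 g=0 h=1
t6.Δ2 f=0 a=0 d=1 b=0 j=1 e=0 clk=1 c=1 g=1 h=1
t6.Δ3 f=0 a=0 d=1 b=1 j=1 e=0 clk=1 c=1 g=1 h=1
t7.Δ0 f=0 a=0 d=1 b=1 j=1 e=0 clk=1 c=1 g=1 h=1
t7.Δ1 f=0 a=0 d=1 b=1 j=1 e=0 clk=0 c=1 g=1 h=1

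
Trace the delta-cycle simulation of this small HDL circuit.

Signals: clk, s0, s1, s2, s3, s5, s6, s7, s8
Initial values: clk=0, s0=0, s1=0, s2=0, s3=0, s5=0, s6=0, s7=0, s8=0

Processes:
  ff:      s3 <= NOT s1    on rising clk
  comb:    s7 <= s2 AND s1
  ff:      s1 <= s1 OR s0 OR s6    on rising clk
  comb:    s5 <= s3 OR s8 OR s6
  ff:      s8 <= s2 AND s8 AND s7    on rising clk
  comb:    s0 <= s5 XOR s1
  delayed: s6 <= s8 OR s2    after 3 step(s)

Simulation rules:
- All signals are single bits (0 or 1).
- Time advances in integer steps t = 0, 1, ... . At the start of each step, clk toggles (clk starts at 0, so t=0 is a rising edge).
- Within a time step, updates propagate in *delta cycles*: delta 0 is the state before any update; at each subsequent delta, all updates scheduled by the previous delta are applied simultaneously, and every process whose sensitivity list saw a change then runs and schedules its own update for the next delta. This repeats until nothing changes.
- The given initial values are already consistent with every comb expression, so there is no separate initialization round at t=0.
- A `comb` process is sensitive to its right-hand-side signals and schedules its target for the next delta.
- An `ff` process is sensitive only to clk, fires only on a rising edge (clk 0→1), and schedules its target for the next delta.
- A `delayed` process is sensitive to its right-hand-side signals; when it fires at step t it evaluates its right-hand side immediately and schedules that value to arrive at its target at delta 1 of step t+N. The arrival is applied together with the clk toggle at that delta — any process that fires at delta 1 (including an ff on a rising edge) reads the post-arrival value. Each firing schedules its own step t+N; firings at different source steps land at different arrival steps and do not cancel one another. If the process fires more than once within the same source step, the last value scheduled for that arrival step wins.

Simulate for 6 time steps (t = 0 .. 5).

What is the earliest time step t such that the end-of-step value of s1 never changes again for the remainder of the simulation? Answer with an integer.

t0.Δ0 s0=0 s5=0 s6=0 s7=0 s3=0 s8=0 clk=0 s1=0 s2=0
t0.Δ1 s0=0 s5=0 s6=0 s7=0 s3=0 s8=0 clk=1 s1=0 s2=0
t0.Δ2 s0=0 s5=0 s6=0 s7=0 s3=1 s8=0 clk=1 s1=0 s2=0
t0.Δ3 s0=0 s5=1 s6=0 s7=0 s3=1 s8=0 clk=1 s1=0 s2=0
t0.Δ4 s0=1 s5=1 s6=0 s7=0 s3=1 s8=0 clk=1 s1=0 s2=0
t1.Δ0 s0=1 s5=1 s6=0 s7=0 s3=1 s8=0 clk=1 s1=0 s2=0
t1.Δ1 s0=1 s5=1 s6=0 s7=0 s3=1 s8=0 clk=0 s1=0 s2=0
t2.Δ0 s0=1 s5=1 s6=0 s7=0 s3=1 s8=0 clk=0 s1=0 s2=0
t2.Δ1 s0=1 s5=1 s6=0 s7=0 s3=1 s8=0 clk=1 s1=0 s2=0
t2.Δ2 s0=1 s5=1 s6=0 s7=0 s3=1 s8=0 clk=1 s1=1 s2=0
t2.Δ3 s0=0 s5=1 s6=0 s7=0 s3=1 s8=0 clk=1 s1=1 s2=0
t3.Δ0 s0=0 s5=1 s6=0 s7=0 s3=1 s8=0 clk=1 s1=1 s2=0
t3.Δ1 s0=0 s5=1 s6=0 s7=0 s3=1 s8=0 clk=0 s1=1 s2=0
t4.Δ0 s0=0 s5=1 s6=0 s7=0 s3=1 s8=0 clk=0 s1=1 s2=0
t4.Δ1 s0=0 s5=1 s6=0 s7=0 s3=1 s8=0 clk=1 s1=1 s2=0
t4.Δ2 s0=0 s5=1 s6=0 s7=0 s3=0 s8=0 clk=1 s1=1 s2=0
t4.Δ3 s0=0 s5=0 s6=0 s7=0 s3=0 s8=0 clk=1 s1=1 s2=0
t4.Δ4 s0=1 s5=0 s6=0 s7=0 s3=0 s8=0 clk=1 s1=1 s2=0
t5.Δ0 s0=1 s5=0 s6=0 s7=0 s3=0 s8=0 clk=1 s1=1 s2=0
t5.Δ1 s0=1 s5=0 s6=0 s7=0 s3=0 s8=0 clk=0 s1=1 s2=0

2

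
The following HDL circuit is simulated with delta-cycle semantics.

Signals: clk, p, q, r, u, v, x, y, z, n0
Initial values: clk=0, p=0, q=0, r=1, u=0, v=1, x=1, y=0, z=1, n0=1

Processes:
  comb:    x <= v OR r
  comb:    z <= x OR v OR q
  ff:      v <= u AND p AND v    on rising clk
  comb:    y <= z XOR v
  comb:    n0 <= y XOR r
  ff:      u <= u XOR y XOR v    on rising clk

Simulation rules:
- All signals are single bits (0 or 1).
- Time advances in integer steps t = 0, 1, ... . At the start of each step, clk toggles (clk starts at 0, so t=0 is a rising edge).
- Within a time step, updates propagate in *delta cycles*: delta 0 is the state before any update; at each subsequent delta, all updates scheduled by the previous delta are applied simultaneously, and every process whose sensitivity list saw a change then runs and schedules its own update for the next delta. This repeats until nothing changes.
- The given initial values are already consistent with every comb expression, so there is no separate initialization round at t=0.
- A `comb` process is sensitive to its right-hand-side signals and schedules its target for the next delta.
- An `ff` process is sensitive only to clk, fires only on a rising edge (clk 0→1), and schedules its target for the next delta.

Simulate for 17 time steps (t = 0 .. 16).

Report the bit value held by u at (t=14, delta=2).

t0.Δ0 n0=1 z=1 u=0 r=1 q=0 x=1 v=1 y=0 p=0 clk=0
t0.Δ1 n0=1 z=1 u=0 r=1 q=0 x=1 v=1 y=0 p=0 clk=1
t0.Δ2 n0=1 z=1 u=1 r=1 q=0 x=1 v=0 y=0 p=0 clk=1
t0.Δ3 n0=1 z=1 u=1 r=1 q=0 x=1 v=0 y=1 p=0 clk=1
t0.Δ4 n0=0 z=1 u=1 r=1 q=0 x=1 v=0 y=1 p=0 clk=1
t1.Δ0 n0=0 z=1 u=1 r=1 q=0 x=1 v=0 y=1 p=0 clk=1
t1.Δ1 n0=0 z=1 u=1 r=1 q=0 x=1 v=0 y=1 p=0 clk=0
t2.Δ0 n0=0 z=1 u=1 r=1 q=0 x=1 v=0 y=1 p=0 clk=0
t2.Δ1 n0=0 z=1 u=1 r=1 q=0 x=1 v=0 y=1 p=0 clk=1
t2.Δ2 n0=0 z=1 u=0 r=1 q=0 x=1 v=0 y=1 p=0 clk=1
t3.Δ0 n0=0 z=1 u=0 r=1 q=0 x=1 v=0 y=1 p=0 clk=1
t3.Δ1 n0=0 z=1 u=0 r=1 q=0 x=1 v=0 y=1 p=0 clk=0
t4.Δ0 n0=0 z=1 u=0 r=1 q=0 x=1 v=0 y=1 p=0 clk=0
t4.Δ1 n0=0 z=1 u=0 r=1 q=0 x=1 v=0 y=1 p=0 clk=1
t4.Δ2 n0=0 z=1 u=1 r=1 q=0 x=1 v=0 y=1 p=0 clk=1
t5.Δ0 n0=0 z=1 u=1 r=1 q=0 x=1 v=0 y=1 p=0 clk=1
t5.Δ1 n0=0 z=1 u=1 r=1 q=0 x=1 v=0 y=1 p=0 clk=0
t6.Δ0 n0=0 z=1 u=1 r=1 q=0 x=1 v=0 y=1 p=0 clk=0
t6.Δ1 n0=0 z=1 u=1 r=1 q=0 x=1 v=0 y=1 p=0 clk=1
t6.Δ2 n0=0 z=1 u=0 r=1 q=0 x=1 v=0 y=1 p=0 clk=1
t7.Δ0 n0=0 z=1 u=0 r=1 q=0 x=1 v=0 y=1 p=0 clk=1
t7.Δ1 n0=0 z=1 u=0 r=1 q=0 x=1 v=0 y=1 p=0 clk=0
t8.Δ0 n0=0 z=1 u=0 r=1 q=0 x=1 v=0 y=1 p=0 clk=0
t8.Δ1 n0=0 z=1 u=0 r=1 q=0 x=1 v=0 y=1 p=0 clk=1
t8.Δ2 n0=0 z=1 u=1 r=1 q=0 x=1 v=0 y=1 p=0 clk=1
t9.Δ0 n0=0 z=1 u=1 r=1 q=0 x=1 v=0 y=1 p=0 clk=1
t9.Δ1 n0=0 z=1 u=1 r=1 q=0 x=1 v=0 y=1 p=0 clk=0
t10.Δ0 n0=0 z=1 u=1 r=1 q=0 x=1 v=0 y=1 p=0 clk=0
t10.Δ1 n0=0 z=1 u=1 r=1 q=0 x=1 v=0 y=1 p=0 clk=1
t10.Δ2 n0=0 z=1 u=0 r=1 q=0 x=1 v=0 y=1 p=0 clk=1
t11.Δ0 n0=0 z=1 u=0 r=1 q=0 x=1 v=0 y=1 p=0 clk=1
t11.Δ1 n0=0 z=1 u=0 r=1 q=0 x=1 v=0 y=1 p=0 clk=0
t12.Δ0 n0=0 z=1 u=0 r=1 q=0 x=1 v=0 y=1 p=0 clk=0
t12.Δ1 n0=0 z=1 u=0 r=1 q=0 x=1 v=0 y=1 p=0 clk=1
t12.Δ2 n0=0 z=1 u=1 r=1 q=0 x=1 v=0 y=1 p=0 clk=1
t13.Δ0 n0=0 z=1 u=1 r=1 q=0 x=1 v=0 y=1 p=0 clk=1
t13.Δ1 n0=0 z=1 u=1 r=1 q=0 x=1 v=0 y=1 p=0 clk=0
t14.Δ0 n0=0 z=1 u=1 r=1 q=0 x=1 v=0 y=1 p=0 clk=0
t14.Δ1 n0=0 z=1 u=1 r=1 q=0 x=1 v=0 y=1 p=0 clk=1
t14.Δ2 n0=0 z=1 u=0 r=1 q=0 x=1 v=0 y=1 p=0 clk=1
t15.Δ0 n0=0 z=1 u=0 r=1 q=0 x=1 v=0 y=1 p=0 clk=1
t15.Δ1 n0=0 z=1 u=0 r=1 q=0 x=1 v=0 y=1 p=0 clk=0
t16.Δ0 n0=0 z=1 u=0 r=1 q=0 x=1 v=0 y=1 p=0 clk=0
t16.Δ1 n0=0 z=1 u=0 r=1 q=0 x=1 v=0 y=1 p=0 clk=1
t16.Δ2 n0=0 z=1 u=1 r=1 q=0 x=1 v=0 y=1 p=0 clk=1

0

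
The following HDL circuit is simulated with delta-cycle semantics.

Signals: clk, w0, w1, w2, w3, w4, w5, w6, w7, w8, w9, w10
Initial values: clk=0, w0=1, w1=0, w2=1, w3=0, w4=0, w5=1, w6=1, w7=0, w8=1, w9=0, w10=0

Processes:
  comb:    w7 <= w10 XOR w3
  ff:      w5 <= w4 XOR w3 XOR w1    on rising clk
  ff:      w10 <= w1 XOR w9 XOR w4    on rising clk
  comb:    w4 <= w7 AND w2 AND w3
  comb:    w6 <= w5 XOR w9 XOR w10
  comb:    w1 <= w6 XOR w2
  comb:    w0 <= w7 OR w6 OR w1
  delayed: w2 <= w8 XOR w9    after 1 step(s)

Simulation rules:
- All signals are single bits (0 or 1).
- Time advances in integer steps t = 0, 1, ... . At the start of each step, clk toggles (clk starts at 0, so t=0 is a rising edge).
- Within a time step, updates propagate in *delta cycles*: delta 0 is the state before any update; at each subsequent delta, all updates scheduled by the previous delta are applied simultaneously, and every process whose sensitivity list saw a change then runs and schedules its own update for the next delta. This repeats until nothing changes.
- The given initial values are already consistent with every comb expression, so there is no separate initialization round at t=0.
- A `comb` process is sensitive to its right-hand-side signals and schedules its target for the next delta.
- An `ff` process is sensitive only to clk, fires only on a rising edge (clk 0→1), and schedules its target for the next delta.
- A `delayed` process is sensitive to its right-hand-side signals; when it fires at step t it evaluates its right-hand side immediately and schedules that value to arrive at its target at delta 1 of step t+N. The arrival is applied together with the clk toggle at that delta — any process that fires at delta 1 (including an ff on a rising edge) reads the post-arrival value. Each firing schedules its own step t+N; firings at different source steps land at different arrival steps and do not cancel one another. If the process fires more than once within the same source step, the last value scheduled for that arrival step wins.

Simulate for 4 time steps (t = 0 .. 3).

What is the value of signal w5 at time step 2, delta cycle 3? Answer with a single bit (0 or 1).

t=0 Δ0: w3=0 w10=0 w9=0 w6=1 w2=1 w8=1 w5=1 w1=0 w0=1 w4=0 w7=0 clk=0
  Δ1: clk:0→1
  Δ2: w5:1→0
  Δ3: w6:1→0
  Δ4: w1:0→1, w0:1→0
  Δ5: w0:0→1
  (5Δ to stable)
t=1 Δ0: w3=0 w10=0 w9=0 w6=0 w2=1 w8=1 w5=0 w1=1 w0=1 w4=0 w7=0 clk=1
  Δ1: clk:1→0
  (1Δ to stable)
t=2 Δ0: w3=0 w10=0 w9=0 w6=0 w2=1 w8=1 w5=0 w1=1 w0=1 w4=0 w7=0 clk=0
  Δ1: clk:0→1
  Δ2: w10:0→1, w5:0→1
  Δ3: w7:0→1
  (3Δ to stable)
t=3 Δ0: w3=0 w10=1 w9=0 w6=0 w2=1 w8=1 w5=1 w1=1 w0=1 w4=0 w7=1 clk=1
  Δ1: clk:1→0
  (1Δ to stable)

1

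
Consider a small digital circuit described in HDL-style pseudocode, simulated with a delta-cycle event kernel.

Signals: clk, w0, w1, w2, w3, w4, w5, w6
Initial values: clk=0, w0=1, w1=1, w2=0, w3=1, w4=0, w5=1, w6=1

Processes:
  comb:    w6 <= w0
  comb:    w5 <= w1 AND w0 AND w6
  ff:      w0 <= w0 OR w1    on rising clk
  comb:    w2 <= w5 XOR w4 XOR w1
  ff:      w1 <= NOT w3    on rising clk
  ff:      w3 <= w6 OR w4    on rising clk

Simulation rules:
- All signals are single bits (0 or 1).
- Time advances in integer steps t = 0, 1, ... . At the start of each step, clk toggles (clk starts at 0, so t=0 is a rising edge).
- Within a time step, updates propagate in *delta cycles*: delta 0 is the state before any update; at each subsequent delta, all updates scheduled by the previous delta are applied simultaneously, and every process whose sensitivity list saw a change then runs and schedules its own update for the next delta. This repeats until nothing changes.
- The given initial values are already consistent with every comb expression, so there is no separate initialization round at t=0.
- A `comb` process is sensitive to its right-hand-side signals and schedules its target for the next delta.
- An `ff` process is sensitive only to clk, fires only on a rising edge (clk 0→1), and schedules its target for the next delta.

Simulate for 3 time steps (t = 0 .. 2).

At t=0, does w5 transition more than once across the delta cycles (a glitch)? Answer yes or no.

no

t0.Δ0 clk=0 w1=1 w4=0 w3=1 w0=1 w2=0 w5=1 w6=1
t0.Δ1 clk=1 w1=1 w4=0 w3=1 w0=1 w2=0 w5=1 w6=1
t0.Δ2 clk=1 w1=0 w4=0 w3=1 w0=1 w2=0 w5=1 w6=1
t0.Δ3 clk=1 w1=0 w4=0 w3=1 w0=1 w2=1 w5=0 w6=1
t0.Δ4 clk=1 w1=0 w4=0 w3=1 w0=1 w2=0 w5=0 w6=1
t1.Δ0 clk=1 w1=0 w4=0 w3=1 w0=1 w2=0 w5=0 w6=1
t1.Δ1 clk=0 w1=0 w4=0 w3=1 w0=1 w2=0 w5=0 w6=1
t2.Δ0 clk=0 w1=0 w4=0 w3=1 w0=1 w2=0 w5=0 w6=1
t2.Δ1 clk=1 w1=0 w4=0 w3=1 w0=1 w2=0 w5=0 w6=1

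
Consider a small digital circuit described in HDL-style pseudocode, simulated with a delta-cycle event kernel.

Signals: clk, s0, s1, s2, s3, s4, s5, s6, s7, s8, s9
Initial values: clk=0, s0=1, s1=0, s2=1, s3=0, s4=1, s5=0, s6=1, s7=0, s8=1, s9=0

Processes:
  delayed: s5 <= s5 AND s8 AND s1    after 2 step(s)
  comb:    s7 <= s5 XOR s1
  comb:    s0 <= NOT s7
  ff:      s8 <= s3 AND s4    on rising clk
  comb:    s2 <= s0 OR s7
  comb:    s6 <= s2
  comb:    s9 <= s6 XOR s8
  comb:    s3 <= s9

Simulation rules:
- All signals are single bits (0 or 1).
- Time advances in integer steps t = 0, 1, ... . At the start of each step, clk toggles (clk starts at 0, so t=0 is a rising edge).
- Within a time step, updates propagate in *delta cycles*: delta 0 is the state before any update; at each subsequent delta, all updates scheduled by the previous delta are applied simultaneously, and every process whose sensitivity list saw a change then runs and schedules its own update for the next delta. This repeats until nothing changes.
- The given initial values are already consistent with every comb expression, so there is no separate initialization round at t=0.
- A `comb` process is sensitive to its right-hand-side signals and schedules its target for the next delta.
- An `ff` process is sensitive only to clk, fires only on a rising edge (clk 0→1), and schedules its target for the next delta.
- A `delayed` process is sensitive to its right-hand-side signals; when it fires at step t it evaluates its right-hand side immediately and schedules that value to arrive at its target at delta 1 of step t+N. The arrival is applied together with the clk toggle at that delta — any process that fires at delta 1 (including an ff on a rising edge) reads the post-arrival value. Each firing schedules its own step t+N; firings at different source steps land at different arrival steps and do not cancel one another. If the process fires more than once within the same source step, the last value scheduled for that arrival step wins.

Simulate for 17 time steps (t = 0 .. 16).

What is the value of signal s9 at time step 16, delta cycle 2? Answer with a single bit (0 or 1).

t=0 Δ0: s7=0 s8=1 s4=1 s6=1 s9=0 s3=0 s2=1 s5=0 clk=0 s1=0 s0=1
  Δ1: clk:0→1
  Δ2: s8:1→0
  Δ3: s9:0→1
  Δ4: s3:0→1
  (4Δ to stable)
t=1 Δ0: s7=0 s8=0 s4=1 s6=1 s9=1 s3=1 s2=1 s5=0 clk=1 s1=0 s0=1
  Δ1: clk:1→0
  (1Δ to stable)
t=2 Δ0: s7=0 s8=0 s4=1 s6=1 s9=1 s3=1 s2=1 s5=0 clk=0 s1=0 s0=1
  Δ1: clk:0→1
  Δ2: s8:0→1
  Δ3: s9:1→0
  Δ4: s3:1→0
  (4Δ to stable)
t=3 Δ0: s7=0 s8=1 s4=1 s6=1 s9=0 s3=0 s2=1 s5=0 clk=1 s1=0 s0=1
  Δ1: clk:1→0
  (1Δ to stable)
t=4 Δ0: s7=0 s8=1 s4=1 s6=1 s9=0 s3=0 s2=1 s5=0 clk=0 s1=0 s0=1
  Δ1: clk:0→1
  Δ2: s8:1→0
  Δ3: s9:0→1
  Δ4: s3:0→1
  (4Δ to stable)
t=5 Δ0: s7=0 s8=0 s4=1 s6=1 s9=1 s3=1 s2=1 s5=0 clk=1 s1=0 s0=1
  Δ1: clk:1→0
  (1Δ to stable)
t=6 Δ0: s7=0 s8=0 s4=1 s6=1 s9=1 s3=1 s2=1 s5=0 clk=0 s1=0 s0=1
  Δ1: clk:0→1
  Δ2: s8:0→1
  Δ3: s9:1→0
  Δ4: s3:1→0
  (4Δ to stable)
t=7 Δ0: s7=0 s8=1 s4=1 s6=1 s9=0 s3=0 s2=1 s5=0 clk=1 s1=0 s0=1
  Δ1: clk:1→0
  (1Δ to stable)
t=8 Δ0: s7=0 s8=1 s4=1 s6=1 s9=0 s3=0 s2=1 s5=0 clk=0 s1=0 s0=1
  Δ1: clk:0→1
  Δ2: s8:1→0
  Δ3: s9:0→1
  Δ4: s3:0→1
  (4Δ to stable)
t=9 Δ0: s7=0 s8=0 s4=1 s6=1 s9=1 s3=1 s2=1 s5=0 clk=1 s1=0 s0=1
  Δ1: clk:1→0
  (1Δ to stable)
t=10 Δ0: s7=0 s8=0 s4=1 s6=1 s9=1 s3=1 s2=1 s5=0 clk=0 s1=0 s0=1
  Δ1: clk:0→1
  Δ2: s8:0→1
  Δ3: s9:1→0
  Δ4: s3:1→0
  (4Δ to stable)
t=11 Δ0: s7=0 s8=1 s4=1 s6=1 s9=0 s3=0 s2=1 s5=0 clk=1 s1=0 s0=1
  Δ1: clk:1→0
  (1Δ to stable)
t=12 Δ0: s7=0 s8=1 s4=1 s6=1 s9=0 s3=0 s2=1 s5=0 clk=0 s1=0 s0=1
  Δ1: clk:0→1
  Δ2: s8:1→0
  Δ3: s9:0→1
  Δ4: s3:0→1
  (4Δ to stable)
t=13 Δ0: s7=0 s8=0 s4=1 s6=1 s9=1 s3=1 s2=1 s5=0 clk=1 s1=0 s0=1
  Δ1: clk:1→0
  (1Δ to stable)
t=14 Δ0: s7=0 s8=0 s4=1 s6=1 s9=1 s3=1 s2=1 s5=0 clk=0 s1=0 s0=1
  Δ1: clk:0→1
  Δ2: s8:0→1
  Δ3: s9:1→0
  Δ4: s3:1→0
  (4Δ to stable)
t=15 Δ0: s7=0 s8=1 s4=1 s6=1 s9=0 s3=0 s2=1 s5=0 clk=1 s1=0 s0=1
  Δ1: clk:1→0
  (1Δ to stable)
t=16 Δ0: s7=0 s8=1 s4=1 s6=1 s9=0 s3=0 s2=1 s5=0 clk=0 s1=0 s0=1
  Δ1: clk:0→1
  Δ2: s8:1→0
  Δ3: s9:0→1
  Δ4: s3:0→1
  (4Δ to stable)

0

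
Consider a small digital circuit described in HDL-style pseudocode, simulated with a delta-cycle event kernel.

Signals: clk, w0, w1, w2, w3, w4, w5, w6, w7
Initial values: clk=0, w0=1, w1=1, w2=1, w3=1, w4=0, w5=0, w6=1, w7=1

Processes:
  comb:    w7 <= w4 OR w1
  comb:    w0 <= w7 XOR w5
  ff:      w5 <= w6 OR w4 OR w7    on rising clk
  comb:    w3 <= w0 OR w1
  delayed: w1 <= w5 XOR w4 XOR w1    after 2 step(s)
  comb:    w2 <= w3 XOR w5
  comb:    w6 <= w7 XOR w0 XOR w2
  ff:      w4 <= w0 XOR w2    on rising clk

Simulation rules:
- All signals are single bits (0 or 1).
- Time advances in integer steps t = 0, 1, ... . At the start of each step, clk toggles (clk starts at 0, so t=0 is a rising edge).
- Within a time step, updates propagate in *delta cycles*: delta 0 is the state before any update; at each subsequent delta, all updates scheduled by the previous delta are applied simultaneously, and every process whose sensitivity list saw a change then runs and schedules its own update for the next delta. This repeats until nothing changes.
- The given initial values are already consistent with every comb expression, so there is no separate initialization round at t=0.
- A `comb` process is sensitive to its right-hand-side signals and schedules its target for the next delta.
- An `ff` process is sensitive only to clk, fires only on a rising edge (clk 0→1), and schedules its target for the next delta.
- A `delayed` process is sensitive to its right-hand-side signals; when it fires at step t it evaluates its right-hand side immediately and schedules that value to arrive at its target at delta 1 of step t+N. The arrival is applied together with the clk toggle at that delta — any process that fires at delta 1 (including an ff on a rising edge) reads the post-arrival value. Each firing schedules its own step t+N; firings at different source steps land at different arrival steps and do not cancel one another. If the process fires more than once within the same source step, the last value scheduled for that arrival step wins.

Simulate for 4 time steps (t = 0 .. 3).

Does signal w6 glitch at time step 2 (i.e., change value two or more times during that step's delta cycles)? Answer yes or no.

yes

t0.Δ0 w2=1 w4=0 w7=1 w1=1 clk=0 w3=1 w0=1 w5=0 w6=1
t0.Δ1 w2=1 w4=0 w7=1 w1=1 clk=1 w3=1 w0=1 w5=0 w6=1
t0.Δ2 w2=1 w4=0 w7=1 w1=1 clk=1 w3=1 w0=1 w5=1 w6=1
t0.Δ3 w2=0 w4=0 w7=1 w1=1 clk=1 w3=1 w0=0 w5=1 w6=1
t1.Δ0 w2=0 w4=0 w7=1 w1=1 clk=1 w3=1 w0=0 w5=1 w6=1
t1.Δ1 w2=0 w4=0 w7=1 w1=1 clk=0 w3=1 w0=0 w5=1 w6=1
t2.Δ0 w2=0 w4=0 w7=1 w1=1 clk=0 w3=1 w0=0 w5=1 w6=1
t2.Δ1 w2=0 w4=0 w7=1 w1=0 clk=1 w3=1 w0=0 w5=1 w6=1
t2.Δ2 w2=0 w4=0 w7=0 w1=0 clk=1 w3=0 w0=0 w5=1 w6=1
t2.Δ3 w2=1 w4=0 w7=0 w1=0 clk=1 w3=0 w0=1 w5=1 w6=0
t2.Δ4 w2=1 w4=0 w7=0 w1=0 clk=1 w3=1 w0=1 w5=1 w6=0
t2.Δ5 w2=0 w4=0 w7=0 w1=0 clk=1 w3=1 w0=1 w5=1 w6=0
t2.Δ6 w2=0 w4=0 w7=0 w1=0 clk=1 w3=1 w0=1 w5=1 w6=1
t3.Δ0 w2=0 w4=0 w7=0 w1=0 clk=1 w3=1 w0=1 w5=1 w6=1
t3.Δ1 w2=0 w4=0 w7=0 w1=0 clk=0 w3=1 w0=1 w5=1 w6=1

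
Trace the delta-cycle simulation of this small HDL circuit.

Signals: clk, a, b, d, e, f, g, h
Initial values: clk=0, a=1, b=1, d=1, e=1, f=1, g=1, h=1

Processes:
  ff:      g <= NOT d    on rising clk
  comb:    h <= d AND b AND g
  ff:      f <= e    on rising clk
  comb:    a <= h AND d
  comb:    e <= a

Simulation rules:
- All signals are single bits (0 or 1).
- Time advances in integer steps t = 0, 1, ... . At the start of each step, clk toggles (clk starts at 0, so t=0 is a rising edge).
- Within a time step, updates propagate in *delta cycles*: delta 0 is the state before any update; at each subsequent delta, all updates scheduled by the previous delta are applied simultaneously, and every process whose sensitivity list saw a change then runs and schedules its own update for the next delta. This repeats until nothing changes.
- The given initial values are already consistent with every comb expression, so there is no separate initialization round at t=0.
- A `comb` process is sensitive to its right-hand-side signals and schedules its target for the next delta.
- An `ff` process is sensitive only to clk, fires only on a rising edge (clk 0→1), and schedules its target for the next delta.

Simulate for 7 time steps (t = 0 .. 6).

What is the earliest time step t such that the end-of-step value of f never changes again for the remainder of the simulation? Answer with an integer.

t0.Δ0 d=1 a=1 b=1 e=1 h=1 g=1 clk=0 f=1
t0.Δ1 d=1 a=1 b=1 e=1 h=1 g=1 clk=1 f=1
t0.Δ2 d=1 a=1 b=1 e=1 h=1 g=0 clk=1 f=1
t0.Δ3 d=1 a=1 b=1 e=1 h=0 g=0 clk=1 f=1
t0.Δ4 d=1 a=0 b=1 e=1 h=0 g=0 clk=1 f=1
t0.Δ5 d=1 a=0 b=1 e=0 h=0 g=0 clk=1 f=1
t1.Δ0 d=1 a=0 b=1 e=0 h=0 g=0 clk=1 f=1
t1.Δ1 d=1 a=0 b=1 e=0 h=0 g=0 clk=0 f=1
t2.Δ0 d=1 a=0 b=1 e=0 h=0 g=0 clk=0 f=1
t2.Δ1 d=1 a=0 b=1 e=0 h=0 g=0 clk=1 f=1
t2.Δ2 d=1 a=0 b=1 e=0 h=0 g=0 clk=1 f=0
t3.Δ0 d=1 a=0 b=1 e=0 h=0 g=0 clk=1 f=0
t3.Δ1 d=1 a=0 b=1 e=0 h=0 g=0 clk=0 f=0
t4.Δ0 d=1 a=0 b=1 e=0 h=0 g=0 clk=0 f=0
t4.Δ1 d=1 a=0 b=1 e=0 h=0 g=0 clk=1 f=0
t5.Δ0 d=1 a=0 b=1 e=0 h=0 g=0 clk=1 f=0
t5.Δ1 d=1 a=0 b=1 e=0 h=0 g=0 clk=0 f=0
t6.Δ0 d=1 a=0 b=1 e=0 h=0 g=0 clk=0 f=0
t6.Δ1 d=1 a=0 b=1 e=0 h=0 g=0 clk=1 f=0

2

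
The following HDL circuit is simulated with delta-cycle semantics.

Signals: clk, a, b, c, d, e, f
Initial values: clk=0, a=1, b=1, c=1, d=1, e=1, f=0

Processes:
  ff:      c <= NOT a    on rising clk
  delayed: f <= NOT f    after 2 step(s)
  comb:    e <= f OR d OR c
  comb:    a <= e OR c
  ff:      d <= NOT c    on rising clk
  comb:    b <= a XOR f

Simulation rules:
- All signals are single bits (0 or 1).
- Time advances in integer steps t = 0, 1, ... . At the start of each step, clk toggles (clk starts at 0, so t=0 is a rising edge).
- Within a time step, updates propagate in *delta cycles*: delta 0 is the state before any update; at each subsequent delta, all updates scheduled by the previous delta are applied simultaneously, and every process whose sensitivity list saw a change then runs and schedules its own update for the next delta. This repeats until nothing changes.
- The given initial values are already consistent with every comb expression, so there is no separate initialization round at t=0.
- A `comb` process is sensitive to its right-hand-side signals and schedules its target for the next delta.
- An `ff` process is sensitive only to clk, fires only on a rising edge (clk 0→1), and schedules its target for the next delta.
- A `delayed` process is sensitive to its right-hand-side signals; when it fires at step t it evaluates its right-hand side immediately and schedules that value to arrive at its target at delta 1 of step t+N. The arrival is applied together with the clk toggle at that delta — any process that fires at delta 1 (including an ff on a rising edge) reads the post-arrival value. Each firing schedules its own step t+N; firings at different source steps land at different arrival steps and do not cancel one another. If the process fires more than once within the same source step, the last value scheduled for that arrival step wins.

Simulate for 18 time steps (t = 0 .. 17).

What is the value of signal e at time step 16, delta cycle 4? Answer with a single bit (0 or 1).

0

[bits: f,clk,c,a,b,d,e]
t=0: Δ0=0011111 Δ1=0111111 Δ2=0101101 Δ3=0101100 Δ4=0100100 Δ5=0100000 | 5Δ
t=1: Δ0=0100000 Δ1=0000000 | 1Δ
t=2: Δ0=0000000 Δ1=0100000 Δ2=0110010 Δ3=0111011 Δ4=0111111 | 4Δ
t=3: Δ0=0111111 Δ1=0011111 | 1Δ
t=4: Δ0=0011111 Δ1=0111111 Δ2=0101101 Δ3=0101100 Δ4=0100100 Δ5=0100000 | 5Δ
t=5: Δ0=0100000 Δ1=0000000 | 1Δ
t=6: Δ0=0000000 Δ1=0100000 Δ2=0110010 Δ3=0111011 Δ4=0111111 | 4Δ
t=7: Δ0=0111111 Δ1=0011111 | 1Δ
t=8: Δ0=0011111 Δ1=0111111 Δ2=0101101 Δ3=0101100 Δ4=0100100 Δ5=0100000 | 5Δ
t=9: Δ0=0100000 Δ1=0000000 | 1Δ
t=10: Δ0=0000000 Δ1=0100000 Δ2=0110010 Δ3=0111011 Δ4=0111111 | 4Δ
t=11: Δ0=0111111 Δ1=0011111 | 1Δ
t=12: Δ0=0011111 Δ1=0111111 Δ2=0101101 Δ3=0101100 Δ4=0100100 Δ5=0100000 | 5Δ
t=13: Δ0=0100000 Δ1=0000000 | 1Δ
t=14: Δ0=0000000 Δ1=0100000 Δ2=0110010 Δ3=0111011 Δ4=0111111 | 4Δ
t=15: Δ0=0111111 Δ1=0011111 | 1Δ
t=16: Δ0=0011111 Δ1=0111111 Δ2=0101101 Δ3=0101100 Δ4=0100100 Δ5=0100000 | 5Δ
t=17: Δ0=0100000 Δ1=0000000 | 1Δ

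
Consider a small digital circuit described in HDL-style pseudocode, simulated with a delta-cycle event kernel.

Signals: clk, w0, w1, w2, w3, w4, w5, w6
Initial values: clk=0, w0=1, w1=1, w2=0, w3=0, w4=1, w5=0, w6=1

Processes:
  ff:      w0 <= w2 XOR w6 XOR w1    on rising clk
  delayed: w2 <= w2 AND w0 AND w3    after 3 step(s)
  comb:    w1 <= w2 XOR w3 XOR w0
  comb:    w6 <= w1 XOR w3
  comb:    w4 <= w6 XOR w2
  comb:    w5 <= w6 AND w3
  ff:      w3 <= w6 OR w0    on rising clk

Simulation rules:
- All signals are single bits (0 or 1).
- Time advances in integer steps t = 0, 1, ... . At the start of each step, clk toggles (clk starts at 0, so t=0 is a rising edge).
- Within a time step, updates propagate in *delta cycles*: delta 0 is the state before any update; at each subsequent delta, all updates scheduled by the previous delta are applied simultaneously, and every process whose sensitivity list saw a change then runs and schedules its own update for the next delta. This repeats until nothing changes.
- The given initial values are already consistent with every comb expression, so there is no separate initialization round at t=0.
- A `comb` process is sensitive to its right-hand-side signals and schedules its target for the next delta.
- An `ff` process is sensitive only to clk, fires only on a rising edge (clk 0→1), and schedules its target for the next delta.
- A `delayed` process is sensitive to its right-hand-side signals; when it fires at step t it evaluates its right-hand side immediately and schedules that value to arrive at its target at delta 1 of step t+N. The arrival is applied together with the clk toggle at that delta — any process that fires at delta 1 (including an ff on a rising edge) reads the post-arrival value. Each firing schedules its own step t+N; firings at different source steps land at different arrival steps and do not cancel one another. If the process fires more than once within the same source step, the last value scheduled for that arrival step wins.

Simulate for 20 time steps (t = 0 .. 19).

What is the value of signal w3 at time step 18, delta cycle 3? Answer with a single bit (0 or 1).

[bits: w4,w2,w1,w3,w6,w5,w0,clk]
t=0: Δ0=10101010 Δ1=10101011 Δ2=10111001 Δ3=10110101 Δ4=00110001 | 4Δ
t=1: Δ0=00110001 Δ1=00110000 | 1Δ
t=2: Δ0=00110000 Δ1=00110001 Δ2=00100011 Δ3=00101011 Δ4=10101011 | 4Δ
t=3: Δ0=10101011 Δ1=10101010 | 1Δ
t=4: Δ0=10101010 Δ1=10101011 Δ2=10111001 Δ3=10110101 Δ4=00110001 | 4Δ
t=5: Δ0=00110001 Δ1=00110000 | 1Δ
t=6: Δ0=00110000 Δ1=00110001 Δ2=00100011 Δ3=00101011 Δ4=10101011 | 4Δ
t=7: Δ0=10101011 Δ1=10101010 | 1Δ
t=8: Δ0=10101010 Δ1=10101011 Δ2=10111001 Δ3=10110101 Δ4=00110001 | 4Δ
t=9: Δ0=00110001 Δ1=00110000 | 1Δ
t=10: Δ0=00110000 Δ1=00110001 Δ2=00100011 Δ3=00101011 Δ4=10101011 | 4Δ
t=11: Δ0=10101011 Δ1=10101010 | 1Δ
t=12: Δ0=10101010 Δ1=10101011 Δ2=10111001 Δ3=10110101 Δ4=00110001 | 4Δ
t=13: Δ0=00110001 Δ1=00110000 | 1Δ
t=14: Δ0=00110000 Δ1=00110001 Δ2=00100011 Δ3=00101011 Δ4=10101011 | 4Δ
t=15: Δ0=10101011 Δ1=10101010 | 1Δ
t=16: Δ0=10101010 Δ1=10101011 Δ2=10111001 Δ3=10110101 Δ4=00110001 | 4Δ
t=17: Δ0=00110001 Δ1=00110000 | 1Δ
t=18: Δ0=00110000 Δ1=00110001 Δ2=00100011 Δ3=00101011 Δ4=10101011 | 4Δ
t=19: Δ0=10101011 Δ1=10101010 | 1Δ

0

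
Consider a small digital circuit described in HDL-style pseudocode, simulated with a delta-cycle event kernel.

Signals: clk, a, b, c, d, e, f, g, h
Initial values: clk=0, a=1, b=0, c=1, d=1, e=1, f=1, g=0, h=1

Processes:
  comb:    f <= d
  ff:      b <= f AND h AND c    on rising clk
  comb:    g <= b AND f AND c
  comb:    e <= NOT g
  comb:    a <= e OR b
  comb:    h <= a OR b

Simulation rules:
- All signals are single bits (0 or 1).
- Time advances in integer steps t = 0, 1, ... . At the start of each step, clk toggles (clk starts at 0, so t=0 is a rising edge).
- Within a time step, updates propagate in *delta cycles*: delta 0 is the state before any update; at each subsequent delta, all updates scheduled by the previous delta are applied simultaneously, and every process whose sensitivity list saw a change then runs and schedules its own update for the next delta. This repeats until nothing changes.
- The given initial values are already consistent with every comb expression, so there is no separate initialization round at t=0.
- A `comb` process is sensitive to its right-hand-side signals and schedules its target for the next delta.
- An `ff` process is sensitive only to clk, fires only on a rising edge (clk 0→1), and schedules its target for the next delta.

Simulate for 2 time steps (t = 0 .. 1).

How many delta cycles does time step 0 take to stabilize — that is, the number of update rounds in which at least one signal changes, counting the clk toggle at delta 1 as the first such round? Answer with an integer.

t0.Δ0 b=0 c=1 f=1 g=0 h=1 e=1 d=1 clk=0 a=1
t0.Δ1 b=0 c=1 f=1 g=0 h=1 e=1 d=1 clk=1 a=1
t0.Δ2 b=1 c=1 f=1 g=0 h=1 e=1 d=1 clk=1 a=1
t0.Δ3 b=1 c=1 f=1 g=1 h=1 e=1 d=1 clk=1 a=1
t0.Δ4 b=1 c=1 f=1 g=1 h=1 e=0 d=1 clk=1 a=1
t1.Δ0 b=1 c=1 f=1 g=1 h=1 e=0 d=1 clk=1 a=1
t1.Δ1 b=1 c=1 f=1 g=1 h=1 e=0 d=1 clk=0 a=1

4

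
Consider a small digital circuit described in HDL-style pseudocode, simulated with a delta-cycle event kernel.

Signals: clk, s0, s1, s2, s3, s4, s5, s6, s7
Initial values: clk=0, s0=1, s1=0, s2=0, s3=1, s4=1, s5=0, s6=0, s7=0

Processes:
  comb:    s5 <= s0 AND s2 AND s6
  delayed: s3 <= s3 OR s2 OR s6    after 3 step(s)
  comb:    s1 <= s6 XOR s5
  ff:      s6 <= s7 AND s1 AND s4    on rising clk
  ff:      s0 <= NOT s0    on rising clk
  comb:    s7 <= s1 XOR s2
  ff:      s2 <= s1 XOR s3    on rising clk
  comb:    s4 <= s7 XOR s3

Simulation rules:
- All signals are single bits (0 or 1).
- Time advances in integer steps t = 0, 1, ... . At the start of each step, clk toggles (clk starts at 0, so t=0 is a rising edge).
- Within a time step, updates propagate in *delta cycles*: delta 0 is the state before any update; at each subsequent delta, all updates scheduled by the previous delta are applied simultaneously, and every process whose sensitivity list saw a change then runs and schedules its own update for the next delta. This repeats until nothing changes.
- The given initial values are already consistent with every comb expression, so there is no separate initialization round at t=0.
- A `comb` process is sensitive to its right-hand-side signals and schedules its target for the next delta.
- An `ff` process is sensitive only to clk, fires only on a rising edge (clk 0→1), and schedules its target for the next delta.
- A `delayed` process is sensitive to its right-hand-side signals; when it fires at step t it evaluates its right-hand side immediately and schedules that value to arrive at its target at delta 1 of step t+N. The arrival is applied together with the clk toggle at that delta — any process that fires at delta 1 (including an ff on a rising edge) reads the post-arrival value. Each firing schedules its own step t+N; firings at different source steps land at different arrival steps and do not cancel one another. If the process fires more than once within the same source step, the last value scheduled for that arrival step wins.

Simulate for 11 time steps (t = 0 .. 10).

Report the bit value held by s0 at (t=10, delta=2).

[bits: s4,s1,s7,s3,s2,s5,clk,s6,s0]
t=0: Δ0=100100001 Δ1=100100101 Δ2=100110100 Δ3=101110100 Δ4=001110100 | 4Δ
t=1: Δ0=001110100 Δ1=001110000 | 1Δ
t=2: Δ0=001110000 Δ1=001110100 Δ2=001110101 | 2Δ
t=3: Δ0=001110101 Δ1=001110001 | 1Δ
t=4: Δ0=001110001 Δ1=001110101 Δ2=001110100 | 2Δ
t=5: Δ0=001110100 Δ1=001110000 | 1Δ
t=6: Δ0=001110000 Δ1=001110100 Δ2=001110101 | 2Δ
t=7: Δ0=001110101 Δ1=001110001 | 1Δ
t=8: Δ0=001110001 Δ1=001110101 Δ2=001110100 | 2Δ
t=9: Δ0=001110100 Δ1=001110000 | 1Δ
t=10: Δ0=001110000 Δ1=001110100 Δ2=001110101 | 2Δ

1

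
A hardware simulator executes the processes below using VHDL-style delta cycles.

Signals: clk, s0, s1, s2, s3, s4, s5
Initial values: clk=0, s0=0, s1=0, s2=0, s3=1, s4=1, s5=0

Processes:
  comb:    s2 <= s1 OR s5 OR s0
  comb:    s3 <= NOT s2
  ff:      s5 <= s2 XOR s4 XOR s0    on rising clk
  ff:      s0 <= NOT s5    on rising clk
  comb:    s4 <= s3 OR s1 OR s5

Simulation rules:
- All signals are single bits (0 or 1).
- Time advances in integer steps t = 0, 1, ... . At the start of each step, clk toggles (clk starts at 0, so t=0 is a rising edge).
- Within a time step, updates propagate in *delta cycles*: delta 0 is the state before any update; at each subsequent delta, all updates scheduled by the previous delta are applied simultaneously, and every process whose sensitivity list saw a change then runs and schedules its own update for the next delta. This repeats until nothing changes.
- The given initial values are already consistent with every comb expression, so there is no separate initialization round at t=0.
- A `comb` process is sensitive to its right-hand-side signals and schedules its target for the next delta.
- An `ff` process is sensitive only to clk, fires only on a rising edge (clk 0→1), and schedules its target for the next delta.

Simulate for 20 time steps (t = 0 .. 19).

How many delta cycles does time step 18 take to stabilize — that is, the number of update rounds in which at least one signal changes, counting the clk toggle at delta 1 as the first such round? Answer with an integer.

4

[bits: s5,clk,s2,s1,s0,s3,s4]
t=0: Δ0=0000011 Δ1=0100011 Δ2=1100111 Δ3=1110111 Δ4=1110101 | 4Δ
t=1: Δ0=1110101 Δ1=1010101 | 1Δ
t=2: Δ0=1010101 Δ1=1110101 Δ2=1110001 | 2Δ
t=3: Δ0=1110001 Δ1=1010001 | 1Δ
t=4: Δ0=1010001 Δ1=1110001 Δ2=0110001 Δ3=0100000 Δ4=0100010 Δ5=0100011 | 5Δ
t=5: Δ0=0100011 Δ1=0000011 | 1Δ
t=6: Δ0=0000011 Δ1=0100011 Δ2=1100111 Δ3=1110111 Δ4=1110101 | 4Δ
t=7: Δ0=1110101 Δ1=1010101 | 1Δ
t=8: Δ0=1010101 Δ1=1110101 Δ2=1110001 | 2Δ
t=9: Δ0=1110001 Δ1=1010001 | 1Δ
t=10: Δ0=1010001 Δ1=1110001 Δ2=0110001 Δ3=0100000 Δ4=0100010 Δ5=0100011 | 5Δ
t=11: Δ0=0100011 Δ1=0000011 | 1Δ
t=12: Δ0=0000011 Δ1=0100011 Δ2=1100111 Δ3=1110111 Δ4=1110101 | 4Δ
t=13: Δ0=1110101 Δ1=1010101 | 1Δ
t=14: Δ0=1010101 Δ1=1110101 Δ2=1110001 | 2Δ
t=15: Δ0=1110001 Δ1=1010001 | 1Δ
t=16: Δ0=1010001 Δ1=1110001 Δ2=0110001 Δ3=0100000 Δ4=0100010 Δ5=0100011 | 5Δ
t=17: Δ0=0100011 Δ1=0000011 | 1Δ
t=18: Δ0=0000011 Δ1=0100011 Δ2=1100111 Δ3=1110111 Δ4=1110101 | 4Δ
t=19: Δ0=1110101 Δ1=1010101 | 1Δ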